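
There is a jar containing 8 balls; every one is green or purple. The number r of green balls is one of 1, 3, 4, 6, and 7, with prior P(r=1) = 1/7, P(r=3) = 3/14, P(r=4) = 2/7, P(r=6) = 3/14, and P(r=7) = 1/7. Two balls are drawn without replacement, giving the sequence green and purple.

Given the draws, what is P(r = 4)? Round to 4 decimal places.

0.3699

Under each hypothesis, the probability of the observed sequence is: P(data | r = 1) = (1/8)(7/7) = 1/8; P(data | r = 3) = (3/8)(5/7) = 15/56; P(data | r = 4) = (4/8)(4/7) = 2/7; P(data | r = 6) = (6/8)(2/7) = 3/14; P(data | r = 7) = (7/8)(1/7) = 1/8.
The prior-weighted likelihoods are 1/7 · 1/8 = 1/56, 3/14 · 15/56 = 45/784, 2/7 · 2/7 = 4/49, 3/14 · 3/14 = 9/196, 1/7 · 1/8 = 1/56; summing to 173/784.
So P(r = 4 | data) = (4/49) / (173/784) = 64/173.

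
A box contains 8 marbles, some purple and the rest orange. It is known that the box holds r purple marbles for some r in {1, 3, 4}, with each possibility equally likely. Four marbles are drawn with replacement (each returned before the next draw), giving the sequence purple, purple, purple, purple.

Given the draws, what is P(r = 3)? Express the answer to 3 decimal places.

0.240

For each hypothesis, P(data | H) works out to: P(data | r = 1) = (1/8)(1/8)(1/8)(1/8) = 0.00024414; P(data | r = 3) = (3/8)(3/8)(3/8)(3/8) = 0.019775; P(data | r = 4) = (4/8)(4/8)(4/8)(4/8) = 0.0625.
Multiplying each by its prior: 1/3 · 0.00024414 = 8.138e-05, 1/3 · 0.019775 = 0.0065918, 1/3 · 0.0625 = 0.020833; summing to 0.027507.
Hence P(r = 3 | data) = (0.0065918) / (0.027507) = 0.23964.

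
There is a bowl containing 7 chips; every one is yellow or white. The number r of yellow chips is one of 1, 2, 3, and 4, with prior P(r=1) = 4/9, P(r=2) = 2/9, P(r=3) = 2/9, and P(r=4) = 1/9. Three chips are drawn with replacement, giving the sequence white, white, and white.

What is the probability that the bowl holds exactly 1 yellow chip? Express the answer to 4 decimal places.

0.6809

For each hypothesis, P(data | H) works out to: P(data | r = 1) = (6/7)(6/7)(6/7) = 0.62974; P(data | r = 2) = (5/7)(5/7)(5/7) = 0.36443; P(data | r = 3) = (4/7)(4/7)(4/7) = 0.18659; P(data | r = 4) = (3/7)(3/7)(3/7) = 0.078717.
The prior-weighted likelihoods are 4/9 · 0.62974 = 0.27988, 2/9 · 0.36443 = 0.080985, 2/9 · 0.18659 = 0.041464, 1/9 · 0.078717 = 0.0087464; summing to 0.41108.
Therefore the posterior P(r = 1 | data) = (0.27988) / (0.41108) = 0.68085.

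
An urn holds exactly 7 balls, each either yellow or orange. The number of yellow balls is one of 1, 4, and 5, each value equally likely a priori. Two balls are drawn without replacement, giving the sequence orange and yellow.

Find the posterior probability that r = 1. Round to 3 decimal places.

0.214

Under each hypothesis, the probability of the observed sequence is: P(data | r = 1) = (6/7)(1/6) = 1/7; P(data | r = 4) = (3/7)(4/6) = 2/7; P(data | r = 5) = (2/7)(5/6) = 5/21.
Weighting by the prior gives 1/3 · 1/7 = 1/21, 1/3 · 2/7 = 2/21, 1/3 · 5/21 = 5/63; these sum to 2/9.
By Bayes' rule, P(r = 1 | data) = (1/21) / (2/9) = 3/14.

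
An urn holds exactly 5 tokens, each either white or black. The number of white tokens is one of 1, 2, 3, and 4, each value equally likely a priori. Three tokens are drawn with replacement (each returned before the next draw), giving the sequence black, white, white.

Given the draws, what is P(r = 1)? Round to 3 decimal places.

0.080

For each hypothesis, P(data | H) works out to: P(data | r = 1) = (4/5)(1/5)(1/5) = 4/125; P(data | r = 2) = (3/5)(2/5)(2/5) = 12/125; P(data | r = 3) = (2/5)(3/5)(3/5) = 18/125; P(data | r = 4) = (1/5)(4/5)(4/5) = 16/125.
Weighting by the prior gives 1/4 · 4/125 = 1/125, 1/4 · 12/125 = 3/125, 1/4 · 18/125 = 9/250, 1/4 · 16/125 = 4/125; summing to 1/10.
So P(r = 1 | data) = (1/125) / (1/10) = 2/25.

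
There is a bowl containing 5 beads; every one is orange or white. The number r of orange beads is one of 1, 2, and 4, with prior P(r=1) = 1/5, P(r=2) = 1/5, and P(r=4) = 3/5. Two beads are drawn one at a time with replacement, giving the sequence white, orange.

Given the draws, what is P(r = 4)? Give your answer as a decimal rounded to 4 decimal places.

0.5455

Under each hypothesis, the probability of the observed sequence is: P(data | r = 1) = (4/5)(1/5) = 4/25; P(data | r = 2) = (3/5)(2/5) = 6/25; P(data | r = 4) = (1/5)(4/5) = 4/25.
The prior-weighted likelihoods are 1/5 · 4/25 = 4/125, 1/5 · 6/25 = 6/125, 3/5 · 4/25 = 12/125; with total 22/125.
Hence P(r = 4 | data) = (12/125) / (22/125) = 6/11.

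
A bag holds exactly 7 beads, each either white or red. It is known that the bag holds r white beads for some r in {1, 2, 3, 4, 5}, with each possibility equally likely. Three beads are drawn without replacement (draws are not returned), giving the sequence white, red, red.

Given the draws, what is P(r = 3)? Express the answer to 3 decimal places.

For each hypothesis, P(data | H) works out to: P(data | r = 1) = (1/7)(6/6)(5/5) = 1/7; P(data | r = 2) = (2/7)(5/6)(4/5) = 4/21; P(data | r = 3) = (3/7)(4/6)(3/5) = 6/35; P(data | r = 4) = (4/7)(3/6)(2/5) = 4/35; P(data | r = 5) = (5/7)(2/6)(1/5) = 1/21.
Multiplying each by its prior: 1/5 · 1/7 = 1/35, 1/5 · 4/21 = 4/105, 1/5 · 6/35 = 6/175, 1/5 · 4/35 = 4/175, 1/5 · 1/21 = 1/105; summing to 2/15.
Therefore the posterior P(r = 3 | data) = (6/175) / (2/15) = 9/35.

0.257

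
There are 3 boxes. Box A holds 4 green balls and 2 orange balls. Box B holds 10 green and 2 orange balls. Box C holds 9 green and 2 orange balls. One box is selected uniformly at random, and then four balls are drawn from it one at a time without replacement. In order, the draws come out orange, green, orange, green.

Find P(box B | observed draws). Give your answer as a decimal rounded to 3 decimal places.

For each hypothesis, P(data | H) works out to: P(data | box A) = (2/6)(4/5)(1/4)(3/3) = 1/15; P(data | box B) = (2/12)(10/11)(1/10)(9/9) = 1/66; P(data | box C) = (2/11)(9/10)(1/9)(8/8) = 1/55.
Multiplying each by its prior: 1/3 · 1/15 = 1/45, 1/3 · 1/66 = 1/198, 1/3 · 1/55 = 1/165; with total 1/30.
Hence P(box B | data) = (1/198) / (1/30) = 5/33.

0.152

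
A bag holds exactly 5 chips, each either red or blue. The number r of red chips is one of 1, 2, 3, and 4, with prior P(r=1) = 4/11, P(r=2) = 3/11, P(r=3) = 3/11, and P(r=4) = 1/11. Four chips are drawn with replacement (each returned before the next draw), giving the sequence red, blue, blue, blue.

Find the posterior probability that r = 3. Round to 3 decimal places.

0.146

Compute the likelihood of the observed sequence for each case: P(data | r = 1) = (1/5)(4/5)(4/5)(4/5) = 0.1024; P(data | r = 2) = (2/5)(3/5)(3/5)(3/5) = 0.0864; P(data | r = 3) = (3/5)(2/5)(2/5)(2/5) = 0.0384; P(data | r = 4) = (4/5)(1/5)(1/5)(1/5) = 0.0064.
Multiplying each by its prior: 4/11 · 0.1024 = 0.037236, 3/11 · 0.0864 = 0.023564, 3/11 · 0.0384 = 0.010473, 1/11 · 0.0064 = 0.00058182; with total 0.071855.
By Bayes' rule, P(r = 3 | data) = (0.010473) / (0.071855) = 0.14575.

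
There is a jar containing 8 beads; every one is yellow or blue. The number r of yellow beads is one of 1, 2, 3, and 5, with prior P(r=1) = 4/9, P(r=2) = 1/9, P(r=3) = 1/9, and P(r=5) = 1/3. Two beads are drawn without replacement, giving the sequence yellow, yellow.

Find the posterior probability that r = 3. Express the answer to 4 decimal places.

0.0882

Under each hypothesis, the probability of the observed sequence is: P(data | r = 1) = (1/8)(0/7) = 0; P(data | r = 2) = (2/8)(1/7) = 1/28; P(data | r = 3) = (3/8)(2/7) = 3/28; P(data | r = 5) = (5/8)(4/7) = 5/14.
Multiplying each by its prior: 4/9 · 0 = 0, 1/9 · 1/28 = 1/252, 1/9 · 3/28 = 1/84, 1/3 · 5/14 = 5/42; summing to 17/126.
By Bayes' rule, P(r = 3 | data) = (1/84) / (17/126) = 3/34.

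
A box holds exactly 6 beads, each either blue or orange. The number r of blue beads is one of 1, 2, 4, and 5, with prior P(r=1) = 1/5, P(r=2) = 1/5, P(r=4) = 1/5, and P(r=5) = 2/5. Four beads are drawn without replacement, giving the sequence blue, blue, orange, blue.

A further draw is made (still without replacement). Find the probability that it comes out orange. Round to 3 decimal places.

The likelihood of the observed sequence under each hypothesis: P(data | r = 1) = (1/6)(0/5) = 0; P(data | r = 2) = (2/6)(1/5)(4/4)(0/3) = 0; P(data | r = 4) = (4/6)(3/5)(2/4)(2/3) = 2/15; P(data | r = 5) = (5/6)(4/5)(1/4)(3/3) = 1/6.
The prior-weighted likelihoods are 1/5 · 0 = 0, 1/5 · 0 = 0, 1/5 · 2/15 = 2/75, 2/5 · 1/6 = 1/15; summing to 7/75.
The posterior is then P(r = 1 | data) = 0, P(r = 2 | data) = 0, P(r = 4 | data) = 2/7, P(r = 5 | data) = 5/7.
The predictive probability is P(orange next | data) = (1/2)(2/7) + (0)(5/7) = 1/7.

0.143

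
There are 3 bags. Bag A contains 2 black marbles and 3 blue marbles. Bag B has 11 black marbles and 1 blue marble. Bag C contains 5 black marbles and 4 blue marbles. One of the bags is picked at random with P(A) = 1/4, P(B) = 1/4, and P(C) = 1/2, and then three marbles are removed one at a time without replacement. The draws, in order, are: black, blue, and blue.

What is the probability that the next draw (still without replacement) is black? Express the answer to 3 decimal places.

0.591

For each hypothesis, P(data | H) works out to: P(data | bag A) = (2/5)(3/4)(2/3) = 1/5; P(data | bag B) = (11/12)(1/11)(0/10) = 0; P(data | bag C) = (5/9)(4/8)(3/7) = 5/42.
Multiplying each by its prior: 1/4 · 1/5 = 1/20, 1/4 · 0 = 0, 1/2 · 5/42 = 5/84; with total 23/210.
Dividing through by the total gives posterior P(bag A | data) = 21/46, P(bag B | data) = 0, P(bag C | data) = 25/46.
Averaging over the posterior, P(black next | data) = (1/2)(21/46) + (2/3)(25/46) = 163/276.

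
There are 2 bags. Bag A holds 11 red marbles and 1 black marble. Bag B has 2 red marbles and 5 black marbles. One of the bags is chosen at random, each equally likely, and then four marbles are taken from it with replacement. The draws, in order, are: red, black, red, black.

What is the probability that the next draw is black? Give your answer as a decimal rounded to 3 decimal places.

Compute the likelihood of the observed sequence for each case: P(data | bag A) = (11/12)(1/12)(11/12)(1/12) = 0.0058353; P(data | bag B) = (2/7)(5/7)(2/7)(5/7) = 0.041649.
Multiplying each by its prior: 1/2 · 0.0058353 = 0.0029176, 1/2 · 0.041649 = 0.020825; these sum to 0.023742.
Dividing through by the total gives posterior P(bag A | data) = 0.12289, P(bag B | data) = 0.87711.
The predictive probability is P(black next | data) = (1/12)(0.12289) + (5/7)(0.87711) = 0.63675.

0.637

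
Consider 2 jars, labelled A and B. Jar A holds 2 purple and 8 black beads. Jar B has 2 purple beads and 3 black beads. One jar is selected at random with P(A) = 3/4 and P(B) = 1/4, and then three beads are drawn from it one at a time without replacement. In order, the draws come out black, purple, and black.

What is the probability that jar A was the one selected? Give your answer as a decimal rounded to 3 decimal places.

For each hypothesis, P(data | H) works out to: P(data | jar A) = (8/10)(2/9)(7/8) = 7/45; P(data | jar B) = (3/5)(2/4)(2/3) = 1/5.
The prior-weighted likelihoods are 3/4 · 7/45 = 7/60, 1/4 · 1/5 = 1/20; summing to 1/6.
By Bayes' rule, P(jar A | data) = (7/60) / (1/6) = 7/10.

0.700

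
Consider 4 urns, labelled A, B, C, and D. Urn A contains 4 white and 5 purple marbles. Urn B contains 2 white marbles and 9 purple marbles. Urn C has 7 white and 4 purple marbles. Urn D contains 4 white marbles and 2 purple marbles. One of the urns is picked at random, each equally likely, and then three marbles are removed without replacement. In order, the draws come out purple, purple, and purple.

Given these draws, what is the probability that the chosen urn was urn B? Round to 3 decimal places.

The likelihood of the observed sequence under each hypothesis: P(data | urn A) = (5/9)(4/8)(3/7) = 5/42; P(data | urn B) = (9/11)(8/10)(7/9) = 28/55; P(data | urn C) = (4/11)(3/10)(2/9) = 4/165; P(data | urn D) = (2/6)(1/5)(0/4) = 0.
Weighting by the prior gives 1/4 · 5/42 = 5/168, 1/4 · 28/55 = 7/55, 1/4 · 4/165 = 1/165, 1/4 · 0 = 0; summing to 137/840.
By Bayes' rule, P(urn B | data) = (7/55) / (137/840) = 1176/1507.

0.780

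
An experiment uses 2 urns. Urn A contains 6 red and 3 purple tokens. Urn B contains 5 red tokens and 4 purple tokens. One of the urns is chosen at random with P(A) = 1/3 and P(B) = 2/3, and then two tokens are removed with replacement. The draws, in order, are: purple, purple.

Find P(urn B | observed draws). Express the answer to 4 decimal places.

Under each hypothesis, the probability of the observed sequence is: P(data | urn A) = (3/9)(3/9) = 1/9; P(data | urn B) = (4/9)(4/9) = 16/81.
Weighting by the prior gives 1/3 · 1/9 = 1/27, 2/3 · 16/81 = 32/243; these sum to 41/243.
So P(urn B | data) = (32/243) / (41/243) = 32/41.

0.7805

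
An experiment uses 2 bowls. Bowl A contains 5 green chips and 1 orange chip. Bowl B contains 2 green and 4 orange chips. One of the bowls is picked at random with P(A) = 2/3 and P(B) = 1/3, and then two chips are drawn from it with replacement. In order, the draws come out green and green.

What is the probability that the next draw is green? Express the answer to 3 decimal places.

The likelihood of the observed sequence under each hypothesis: P(data | bowl A) = (5/6)(5/6) = 25/36; P(data | bowl B) = (2/6)(2/6) = 1/9.
The prior-weighted likelihoods are 2/3 · 25/36 = 25/54, 1/3 · 1/9 = 1/27; with total 1/2.
Normalising, the posterior is P(bowl A | data) = 25/27, P(bowl B | data) = 2/27.
The predictive probability is P(green next | data) = (5/6)(25/27) + (1/3)(2/27) = 43/54.

0.796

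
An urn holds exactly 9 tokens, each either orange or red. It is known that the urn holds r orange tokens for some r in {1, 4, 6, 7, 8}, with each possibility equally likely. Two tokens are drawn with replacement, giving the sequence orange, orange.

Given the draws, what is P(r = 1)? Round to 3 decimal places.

Compute the likelihood of the observed sequence for each case: P(data | r = 1) = (1/9)(1/9) = 1/81; P(data | r = 4) = (4/9)(4/9) = 16/81; P(data | r = 6) = (6/9)(6/9) = 4/9; P(data | r = 7) = (7/9)(7/9) = 49/81; P(data | r = 8) = (8/9)(8/9) = 64/81.
The prior-weighted likelihoods are 1/5 · 1/81 = 1/405, 1/5 · 16/81 = 16/405, 1/5 · 4/9 = 4/45, 1/5 · 49/81 = 49/405, 1/5 · 64/81 = 64/405; these sum to 166/405.
Therefore the posterior P(r = 1 | data) = (1/405) / (166/405) = 1/166.

0.006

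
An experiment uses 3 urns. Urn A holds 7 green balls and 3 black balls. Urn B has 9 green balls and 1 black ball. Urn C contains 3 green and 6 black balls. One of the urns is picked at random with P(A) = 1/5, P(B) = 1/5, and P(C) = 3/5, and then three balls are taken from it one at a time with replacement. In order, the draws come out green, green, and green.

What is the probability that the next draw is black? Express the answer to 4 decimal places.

The likelihood of the observed sequence under each hypothesis: P(data | urn A) = (7/10)(7/10)(7/10) = 0.343; P(data | urn B) = (9/10)(9/10)(9/10) = 0.729; P(data | urn C) = (3/9)(3/9)(3/9) = 0.037037.
Weighting by the prior gives 1/5 · 0.343 = 0.0686, 1/5 · 0.729 = 0.1458, 3/5 · 0.037037 = 0.022222; summing to 0.23662.
Normalising, the posterior is P(urn A | data) = 0.28991, P(urn B | data) = 0.61617, P(urn C | data) = 0.093914.
Averaging over the posterior, P(black next | data) = (3/10)(0.28991) + (1/10)(0.61617) + (2/3)(0.093914) = 0.2112.

0.2112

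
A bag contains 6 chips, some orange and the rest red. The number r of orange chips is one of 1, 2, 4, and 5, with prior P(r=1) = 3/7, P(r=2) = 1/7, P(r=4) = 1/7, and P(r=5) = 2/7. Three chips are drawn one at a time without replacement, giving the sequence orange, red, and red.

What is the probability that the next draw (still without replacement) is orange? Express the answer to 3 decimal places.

0.174

For each hypothesis, P(data | H) works out to: P(data | r = 1) = (1/6)(5/5)(4/4) = 1/6; P(data | r = 2) = (2/6)(4/5)(3/4) = 1/5; P(data | r = 4) = (4/6)(2/5)(1/4) = 1/15; P(data | r = 5) = (5/6)(1/5)(0/4) = 0.
Multiplying each by its prior: 3/7 · 1/6 = 1/14, 1/7 · 1/5 = 1/35, 1/7 · 1/15 = 1/105, 2/7 · 0 = 0; with total 23/210.
The posterior is then P(r = 1 | data) = 15/23, P(r = 2 | data) = 6/23, P(r = 4 | data) = 2/23, P(r = 5 | data) = 0.
So P(orange next | data) = Σ P(orange next | H) P(H | data) = (0)(15/23) + (1/3)(6/23) + (1)(2/23) = 4/23.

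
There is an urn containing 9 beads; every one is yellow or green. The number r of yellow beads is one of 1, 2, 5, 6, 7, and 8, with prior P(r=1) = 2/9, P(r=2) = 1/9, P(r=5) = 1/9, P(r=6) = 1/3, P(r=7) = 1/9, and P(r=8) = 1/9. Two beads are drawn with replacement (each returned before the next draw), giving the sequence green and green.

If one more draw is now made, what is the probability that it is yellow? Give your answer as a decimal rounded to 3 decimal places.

0.249

Under each hypothesis, the probability of the observed sequence is: P(data | r = 1) = (8/9)(8/9) = 64/81; P(data | r = 2) = (7/9)(7/9) = 49/81; P(data | r = 5) = (4/9)(4/9) = 16/81; P(data | r = 6) = (3/9)(3/9) = 1/9; P(data | r = 7) = (2/9)(2/9) = 4/81; P(data | r = 8) = (1/9)(1/9) = 1/81.
The prior-weighted likelihoods are 2/9 · 64/81 = 128/729, 1/9 · 49/81 = 49/729, 1/9 · 16/81 = 16/729, 1/3 · 1/9 = 1/27, 1/9 · 4/81 = 4/729, 1/9 · 1/81 = 1/729; with total 25/81.
Normalising, the posterior is P(r = 1 | data) = 128/225, P(r = 2 | data) = 49/225, P(r = 5 | data) = 16/225, P(r = 6 | data) = 3/25, P(r = 7 | data) = 4/225, P(r = 8 | data) = 1/225.
Averaging over the posterior, P(yellow next | data) = (1/9)(128/225) + (2/9)(49/225) + (5/9)(16/225) + (2/3)(3/25) + (7/9)(4/225) + (8/9)(1/225) = 56/225.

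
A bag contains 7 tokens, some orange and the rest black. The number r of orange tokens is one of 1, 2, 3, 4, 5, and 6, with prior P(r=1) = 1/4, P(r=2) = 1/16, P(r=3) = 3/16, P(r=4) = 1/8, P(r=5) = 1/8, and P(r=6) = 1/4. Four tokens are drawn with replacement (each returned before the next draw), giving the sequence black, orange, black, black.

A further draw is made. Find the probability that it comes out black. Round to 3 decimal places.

0.680

For each hypothesis, P(data | H) works out to: P(data | r = 1) = (6/7)(1/7)(6/7)(6/7) = 0.089963; P(data | r = 2) = (5/7)(2/7)(5/7)(5/7) = 0.10412; P(data | r = 3) = (4/7)(3/7)(4/7)(4/7) = 0.079967; P(data | r = 4) = (3/7)(4/7)(3/7)(3/7) = 0.044981; P(data | r = 5) = (2/7)(5/7)(2/7)(2/7) = 0.01666; P(data | r = 6) = (1/7)(6/7)(1/7)(1/7) = 0.002499.
Multiplying each by its prior: 1/4 · 0.089963 = 0.022491, 1/16 · 0.10412 = 0.0065077, 3/16 · 0.079967 = 0.014994, 1/8 · 0.044981 = 0.0056227, 1/8 · 0.01666 = 0.0020825, 1/4 · 0.002499 = 0.00062474; these sum to 0.052322.
Dividing through by the total gives posterior P(r = 1 | data) = 0.42985, P(r = 2 | data) = 0.12438, P(r = 3 | data) = 0.28657, P(r = 4 | data) = 0.10746, P(r = 5 | data) = 0.039801, P(r = 6 | data) = 0.01194.
Averaging over the posterior, P(black next | data) = (6/7)(0.42985) + (5/7)(0.12438) + (4/7)(0.28657) + (3/7)(0.10746) + (2/7)(0.039801) + (1/7)(0.01194) = 0.68017.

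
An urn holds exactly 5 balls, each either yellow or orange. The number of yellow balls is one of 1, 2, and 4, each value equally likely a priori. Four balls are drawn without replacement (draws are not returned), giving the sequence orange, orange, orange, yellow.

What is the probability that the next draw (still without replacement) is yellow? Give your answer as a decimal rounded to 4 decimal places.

For each hypothesis, P(data | H) works out to: P(data | r = 1) = (4/5)(3/4)(2/3)(1/2) = 1/5; P(data | r = 2) = (3/5)(2/4)(1/3)(2/2) = 1/10; P(data | r = 4) = (1/5)(0/4) = 0.
Weighting by the prior gives 1/3 · 1/5 = 1/15, 1/3 · 1/10 = 1/30, 1/3 · 0 = 0; with total 1/10.
Normalising, the posterior is P(r = 1 | data) = 2/3, P(r = 2 | data) = 1/3, P(r = 4 | data) = 0.
So P(yellow next | data) = Σ P(yellow next | H) P(H | data) = (0)(2/3) + (1)(1/3) = 1/3.

0.3333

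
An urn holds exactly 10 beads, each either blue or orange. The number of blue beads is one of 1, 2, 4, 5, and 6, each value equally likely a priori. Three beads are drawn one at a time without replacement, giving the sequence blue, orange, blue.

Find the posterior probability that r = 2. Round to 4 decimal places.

0.0519

The likelihood of the observed sequence under each hypothesis: P(data | r = 1) = (1/10)(9/9)(0/8) = 0; P(data | r = 2) = (2/10)(8/9)(1/8) = 1/45; P(data | r = 4) = (4/10)(6/9)(3/8) = 1/10; P(data | r = 5) = (5/10)(5/9)(4/8) = 5/36; P(data | r = 6) = (6/10)(4/9)(5/8) = 1/6.
Multiplying each by its prior: 1/5 · 0 = 0, 1/5 · 1/45 = 1/225, 1/5 · 1/10 = 1/50, 1/5 · 5/36 = 1/36, 1/5 · 1/6 = 1/30; summing to 77/900.
Therefore the posterior P(r = 2 | data) = (1/225) / (77/900) = 4/77.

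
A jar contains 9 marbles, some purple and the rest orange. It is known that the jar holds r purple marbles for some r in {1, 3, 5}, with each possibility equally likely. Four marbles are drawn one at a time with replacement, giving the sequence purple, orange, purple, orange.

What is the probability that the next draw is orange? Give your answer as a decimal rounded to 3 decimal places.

0.572

For each hypothesis, P(data | H) works out to: P(data | r = 1) = (1/9)(8/9)(1/9)(8/9) = 0.0097546; P(data | r = 3) = (3/9)(6/9)(3/9)(6/9) = 0.049383; P(data | r = 5) = (5/9)(4/9)(5/9)(4/9) = 0.060966.
Weighting by the prior gives 1/3 · 0.0097546 = 0.0032515, 1/3 · 0.049383 = 0.016461, 1/3 · 0.060966 = 0.020322; with total 0.040035.
Normalising, the posterior is P(r = 1 | data) = 0.081218, P(r = 3 | data) = 0.41117, P(r = 5 | data) = 0.50761.
The predictive probability is P(orange next | data) = (8/9)(0.081218) + (2/3)(0.41117) + (4/9)(0.50761) = 0.57191.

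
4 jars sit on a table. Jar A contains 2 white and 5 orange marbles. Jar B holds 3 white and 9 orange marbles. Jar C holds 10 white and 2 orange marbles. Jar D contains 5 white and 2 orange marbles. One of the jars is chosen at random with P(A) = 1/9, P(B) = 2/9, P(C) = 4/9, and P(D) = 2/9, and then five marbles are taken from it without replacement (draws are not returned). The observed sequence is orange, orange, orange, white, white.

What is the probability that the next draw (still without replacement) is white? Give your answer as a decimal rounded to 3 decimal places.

For each hypothesis, P(data | H) works out to: P(data | jar A) = (5/7)(4/6)(3/5)(2/4)(1/3) = 0.047619; P(data | jar B) = (9/12)(8/11)(7/10)(3/9)(2/8) = 0.031818; P(data | jar C) = (2/12)(1/11)(0/10) = 0; P(data | jar D) = (2/7)(1/6)(0/5) = 0.
Weighting by the prior gives 1/9 · 0.047619 = 0.005291, 2/9 · 0.031818 = 0.0070707, 4/9 · 0 = 0, 2/9 · 0 = 0; these sum to 0.012362.
Normalising, the posterior is P(jar A | data) = 0.42802, P(jar B | data) = 0.57198, P(jar C | data) = 0, P(jar D | data) = 0.
The predictive probability is P(white next | data) = (0)(0.42802) + (1/7)(0.57198) = 0.081712.

0.082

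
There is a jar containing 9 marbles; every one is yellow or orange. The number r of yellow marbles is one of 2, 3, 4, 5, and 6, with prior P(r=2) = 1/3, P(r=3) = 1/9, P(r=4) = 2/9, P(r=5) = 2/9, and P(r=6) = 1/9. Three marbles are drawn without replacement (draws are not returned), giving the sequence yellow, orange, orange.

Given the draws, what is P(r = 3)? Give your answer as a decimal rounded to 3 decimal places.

0.137

The likelihood of the observed sequence under each hypothesis: P(data | r = 2) = (2/9)(7/8)(6/7) = 1/6; P(data | r = 3) = (3/9)(6/8)(5/7) = 5/28; P(data | r = 4) = (4/9)(5/8)(4/7) = 10/63; P(data | r = 5) = (5/9)(4/8)(3/7) = 5/42; P(data | r = 6) = (6/9)(3/8)(2/7) = 1/14.
Multiplying each by its prior: 1/3 · 1/6 = 1/18, 1/9 · 5/28 = 5/252, 2/9 · 10/63 = 20/567, 2/9 · 5/42 = 5/189, 1/9 · 1/14 = 1/126; with total 47/324.
Therefore the posterior P(r = 3 | data) = (5/252) / (47/324) = 45/329.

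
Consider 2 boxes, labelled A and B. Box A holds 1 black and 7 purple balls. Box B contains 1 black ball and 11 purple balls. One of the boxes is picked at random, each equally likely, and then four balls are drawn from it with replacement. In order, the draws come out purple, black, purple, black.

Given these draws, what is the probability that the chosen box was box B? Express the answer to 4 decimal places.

For each hypothesis, P(data | H) works out to: P(data | box A) = (7/8)(1/8)(7/8)(1/8) = 0.011963; P(data | box B) = (11/12)(1/12)(11/12)(1/12) = 0.0058353.
The prior-weighted likelihoods are 1/2 · 0.011963 = 0.0059814, 1/2 · 0.0058353 = 0.0029176; summing to 0.0088991.
Therefore the posterior P(box B | data) = (0.0029176) / (0.0088991) = 0.32786.

0.3279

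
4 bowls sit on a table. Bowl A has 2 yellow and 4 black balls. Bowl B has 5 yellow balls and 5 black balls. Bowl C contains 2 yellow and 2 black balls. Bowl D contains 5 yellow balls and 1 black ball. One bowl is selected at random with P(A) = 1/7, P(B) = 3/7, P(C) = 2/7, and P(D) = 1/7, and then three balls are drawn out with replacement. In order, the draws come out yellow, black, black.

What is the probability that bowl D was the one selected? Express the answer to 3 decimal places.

The likelihood of the observed sequence under each hypothesis: P(data | bowl A) = (2/6)(4/6)(4/6) = 0.14815; P(data | bowl B) = (5/10)(5/10)(5/10) = 0.125; P(data | bowl C) = (2/4)(2/4)(2/4) = 0.125; P(data | bowl D) = (5/6)(1/6)(1/6) = 0.023148.
Weighting by the prior gives 1/7 · 0.14815 = 0.021164, 3/7 · 0.125 = 0.053571, 2/7 · 0.125 = 0.035714, 1/7 · 0.023148 = 0.0033069; with total 0.11376.
By Bayes' rule, P(bowl D | data) = (0.0033069) / (0.11376) = 0.02907.

0.029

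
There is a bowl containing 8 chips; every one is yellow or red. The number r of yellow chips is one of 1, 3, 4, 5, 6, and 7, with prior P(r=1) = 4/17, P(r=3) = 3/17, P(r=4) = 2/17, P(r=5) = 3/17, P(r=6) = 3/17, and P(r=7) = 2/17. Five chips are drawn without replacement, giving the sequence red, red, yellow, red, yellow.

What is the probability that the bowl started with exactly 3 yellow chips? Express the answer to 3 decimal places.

0.536

The likelihood of the observed sequence under each hypothesis: P(data | r = 1) = (7/8)(6/7)(1/6)(5/5)(0/4) = 0; P(data | r = 3) = (5/8)(4/7)(3/6)(3/5)(2/4) = 3/56; P(data | r = 4) = (4/8)(3/7)(4/6)(2/5)(3/4) = 3/70; P(data | r = 5) = (3/8)(2/7)(5/6)(1/5)(4/4) = 1/56; P(data | r = 6) = (2/8)(1/7)(6/6)(0/5) = 0; P(data | r = 7) = (1/8)(0/7) = 0.
Weighting by the prior gives 4/17 · 0 = 0, 3/17 · 3/56 = 9/952, 2/17 · 3/70 = 3/595, 3/17 · 1/56 = 3/952, 3/17 · 0 = 0, 2/17 · 0 = 0; summing to 3/170.
Therefore the posterior P(r = 3 | data) = (9/952) / (3/170) = 15/28.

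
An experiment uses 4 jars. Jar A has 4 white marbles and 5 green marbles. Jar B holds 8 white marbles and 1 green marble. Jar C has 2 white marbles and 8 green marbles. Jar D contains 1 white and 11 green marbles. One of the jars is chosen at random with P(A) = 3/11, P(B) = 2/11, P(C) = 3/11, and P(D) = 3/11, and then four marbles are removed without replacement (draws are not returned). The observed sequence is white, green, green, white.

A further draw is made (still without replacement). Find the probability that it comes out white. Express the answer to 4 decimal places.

0.3125

For each hypothesis, P(data | H) works out to: P(data | jar A) = (4/9)(5/8)(4/7)(3/6) = 0.079365; P(data | jar B) = (8/9)(1/8)(0/7) = 0; P(data | jar C) = (2/10)(8/9)(7/8)(1/7) = 0.022222; P(data | jar D) = (1/12)(11/11)(10/10)(0/9) = 0.
Multiplying each by its prior: 3/11 · 0.079365 = 0.021645, 2/11 · 0 = 0, 3/11 · 0.022222 = 0.0060606, 3/11 · 0 = 0; summing to 0.027706.
Normalising, the posterior is P(jar A | data) = 0.78125, P(jar B | data) = 0, P(jar C | data) = 0.21875, P(jar D | data) = 0.
Averaging over the posterior, P(white next | data) = (2/5)(0.78125) + (0)(0.21875) = 0.3125.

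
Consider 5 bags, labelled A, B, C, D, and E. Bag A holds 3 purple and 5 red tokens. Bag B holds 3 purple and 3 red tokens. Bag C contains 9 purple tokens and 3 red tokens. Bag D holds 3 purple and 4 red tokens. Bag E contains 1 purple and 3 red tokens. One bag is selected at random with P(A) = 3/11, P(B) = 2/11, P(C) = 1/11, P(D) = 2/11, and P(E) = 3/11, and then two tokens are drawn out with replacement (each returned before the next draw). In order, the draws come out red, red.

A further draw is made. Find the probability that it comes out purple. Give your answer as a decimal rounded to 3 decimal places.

Under each hypothesis, the probability of the observed sequence is: P(data | bag A) = (5/8)(5/8) = 0.39062; P(data | bag B) = (3/6)(3/6) = 0.25; P(data | bag C) = (3/12)(3/12) = 0.0625; P(data | bag D) = (4/7)(4/7) = 0.32653; P(data | bag E) = (3/4)(3/4) = 0.5625.
The prior-weighted likelihoods are 3/11 · 0.39062 = 0.10653, 2/11 · 0.25 = 0.045455, 1/11 · 0.0625 = 0.0056818, 2/11 · 0.32653 = 0.059369, 3/11 · 0.5625 = 0.15341; these sum to 0.37045.
The posterior is then P(bag A | data) = 0.28758, P(bag B | data) = 0.1227, P(bag C | data) = 0.015338, P(bag D | data) = 0.16026, P(bag E | data) = 0.41412.
So P(purple next | data) = Σ P(purple next | H) P(H | data) = (3/8)(0.28758) + (1/2)(0.1227) + (3/4)(0.015338) + (3/7)(0.16026) + (1/4)(0.41412) = 0.35291.

0.353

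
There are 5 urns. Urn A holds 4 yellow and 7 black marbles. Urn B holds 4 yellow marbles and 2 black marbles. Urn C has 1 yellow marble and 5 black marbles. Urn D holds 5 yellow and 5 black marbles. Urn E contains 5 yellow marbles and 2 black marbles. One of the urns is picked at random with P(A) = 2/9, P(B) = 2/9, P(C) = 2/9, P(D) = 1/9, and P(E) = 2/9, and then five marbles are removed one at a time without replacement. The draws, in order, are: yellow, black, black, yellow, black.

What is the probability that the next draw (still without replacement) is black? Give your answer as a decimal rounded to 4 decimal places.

0.5856

The likelihood of the observed sequence under each hypothesis: P(data | urn A) = (4/11)(7/10)(6/9)(3/8)(5/7) = 0.045455; P(data | urn B) = (4/6)(2/5)(1/4)(3/3)(0/2) = 0; P(data | urn C) = (1/6)(5/5)(4/4)(0/3) = 0; P(data | urn D) = (5/10)(5/9)(4/8)(4/7)(3/6) = 0.039683; P(data | urn E) = (5/7)(2/6)(1/5)(4/4)(0/3) = 0.
Weighting by the prior gives 2/9 · 0.045455 = 0.010101, 2/9 · 0 = 0, 2/9 · 0 = 0, 1/9 · 0.039683 = 0.0044092, 2/9 · 0 = 0; summing to 0.01451.
Normalising, the posterior is P(urn A | data) = 0.69613, P(urn B | data) = 0, P(urn C | data) = 0, P(urn D | data) = 0.30387, P(urn E | data) = 0.
The predictive probability is P(black next | data) = (2/3)(0.69613) + (2/5)(0.30387) = 0.58564.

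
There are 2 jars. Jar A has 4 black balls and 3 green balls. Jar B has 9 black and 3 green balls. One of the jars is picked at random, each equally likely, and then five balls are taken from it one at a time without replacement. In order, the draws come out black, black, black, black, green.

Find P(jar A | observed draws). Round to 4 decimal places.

For each hypothesis, P(data | H) works out to: P(data | jar A) = (4/7)(3/6)(2/5)(1/4)(3/3) = 0.028571; P(data | jar B) = (9/12)(8/11)(7/10)(6/9)(3/8) = 0.095455.
The prior-weighted likelihoods are 1/2 · 0.028571 = 0.014286, 1/2 · 0.095455 = 0.047727; with total 0.062013.
By Bayes' rule, P(jar A | data) = (0.014286) / (0.062013) = 0.23037.

0.2304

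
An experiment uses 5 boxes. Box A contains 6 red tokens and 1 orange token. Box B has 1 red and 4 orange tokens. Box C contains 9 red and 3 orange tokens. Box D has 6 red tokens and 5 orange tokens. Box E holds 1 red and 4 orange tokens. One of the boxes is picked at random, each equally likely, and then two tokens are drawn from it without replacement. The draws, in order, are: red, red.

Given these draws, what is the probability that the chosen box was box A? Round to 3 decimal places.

0.466

Compute the likelihood of the observed sequence for each case: P(data | box A) = (6/7)(5/6) = 5/7; P(data | box B) = (1/5)(0/4) = 0; P(data | box C) = (9/12)(8/11) = 6/11; P(data | box D) = (6/11)(5/10) = 3/11; P(data | box E) = (1/5)(0/4) = 0.
Weighting by the prior gives 1/5 · 5/7 = 1/7, 1/5 · 0 = 0, 1/5 · 6/11 = 6/55, 1/5 · 3/11 = 3/55, 1/5 · 0 = 0; with total 118/385.
By Bayes' rule, P(box A | data) = (1/7) / (118/385) = 55/118.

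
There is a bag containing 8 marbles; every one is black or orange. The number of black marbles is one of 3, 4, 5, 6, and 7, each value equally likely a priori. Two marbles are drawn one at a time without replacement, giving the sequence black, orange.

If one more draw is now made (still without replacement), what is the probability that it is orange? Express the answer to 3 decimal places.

For each hypothesis, P(data | H) works out to: P(data | r = 3) = (3/8)(5/7) = 15/56; P(data | r = 4) = (4/8)(4/7) = 2/7; P(data | r = 5) = (5/8)(3/7) = 15/56; P(data | r = 6) = (6/8)(2/7) = 3/14; P(data | r = 7) = (7/8)(1/7) = 1/8.
Multiplying each by its prior: 1/5 · 15/56 = 3/56, 1/5 · 2/7 = 2/35, 1/5 · 15/56 = 3/56, 1/5 · 3/14 = 3/70, 1/5 · 1/8 = 1/40; with total 13/56.
Normalising, the posterior is P(r = 3 | data) = 3/13, P(r = 4 | data) = 16/65, P(r = 5 | data) = 3/13, P(r = 6 | data) = 12/65, P(r = 7 | data) = 7/65.
The predictive probability is P(orange next | data) = (2/3)(3/13) + (1/2)(16/65) + (1/3)(3/13) + (1/6)(12/65) + (0)(7/65) = 5/13.

0.385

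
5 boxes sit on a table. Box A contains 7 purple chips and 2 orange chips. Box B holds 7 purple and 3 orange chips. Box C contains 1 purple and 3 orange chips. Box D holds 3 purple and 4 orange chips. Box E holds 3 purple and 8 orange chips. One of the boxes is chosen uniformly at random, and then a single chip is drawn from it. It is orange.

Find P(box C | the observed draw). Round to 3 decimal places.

0.292

For each hypothesis, P(data | H) works out to: P(data | box A) = (2/9) = 0.22222; P(data | box B) = (3/10) = 0.3; P(data | box C) = (3/4) = 0.75; P(data | box D) = (4/7) = 0.57143; P(data | box E) = (8/11) = 0.72727.
Multiplying each by its prior: 1/5 · 0.22222 = 0.044444, 1/5 · 0.3 = 0.06, 1/5 · 0.75 = 0.15, 1/5 · 0.57143 = 0.11429, 1/5 · 0.72727 = 0.14545; summing to 0.51418.
Hence P(box C | data) = (0.15) / (0.51418) = 0.29172.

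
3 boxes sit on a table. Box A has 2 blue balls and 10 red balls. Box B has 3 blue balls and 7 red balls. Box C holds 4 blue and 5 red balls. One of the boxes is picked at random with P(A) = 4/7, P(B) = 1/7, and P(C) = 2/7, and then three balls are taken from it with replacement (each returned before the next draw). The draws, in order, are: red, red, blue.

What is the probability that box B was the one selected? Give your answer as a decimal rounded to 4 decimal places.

The likelihood of the observed sequence under each hypothesis: P(data | box A) = (10/12)(10/12)(2/12) = 0.11574; P(data | box B) = (7/10)(7/10)(3/10) = 0.147; P(data | box C) = (5/9)(5/9)(4/9) = 0.13717.
The prior-weighted likelihoods are 4/7 · 0.11574 = 0.066138, 1/7 · 0.147 = 0.021, 2/7 · 0.13717 = 0.039193; these sum to 0.12633.
So P(box B | data) = (0.021) / (0.12633) = 0.16623.

0.1662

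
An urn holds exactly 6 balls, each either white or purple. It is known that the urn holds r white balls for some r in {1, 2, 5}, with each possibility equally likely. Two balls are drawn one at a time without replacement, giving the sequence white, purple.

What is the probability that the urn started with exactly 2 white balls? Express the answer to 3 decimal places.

0.444

Compute the likelihood of the observed sequence for each case: P(data | r = 1) = (1/6)(5/5) = 1/6; P(data | r = 2) = (2/6)(4/5) = 4/15; P(data | r = 5) = (5/6)(1/5) = 1/6.
The prior-weighted likelihoods are 1/3 · 1/6 = 1/18, 1/3 · 4/15 = 4/45, 1/3 · 1/6 = 1/18; these sum to 1/5.
Hence P(r = 2 | data) = (4/45) / (1/5) = 4/9.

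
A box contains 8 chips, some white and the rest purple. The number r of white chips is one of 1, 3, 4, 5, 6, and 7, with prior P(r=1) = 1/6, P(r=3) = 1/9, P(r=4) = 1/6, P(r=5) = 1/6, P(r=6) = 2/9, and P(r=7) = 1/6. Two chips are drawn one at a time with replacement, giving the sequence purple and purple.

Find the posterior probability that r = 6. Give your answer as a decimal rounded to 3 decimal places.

Under each hypothesis, the probability of the observed sequence is: P(data | r = 1) = (7/8)(7/8) = 49/64; P(data | r = 3) = (5/8)(5/8) = 25/64; P(data | r = 4) = (4/8)(4/8) = 1/4; P(data | r = 5) = (3/8)(3/8) = 9/64; P(data | r = 6) = (2/8)(2/8) = 1/16; P(data | r = 7) = (1/8)(1/8) = 1/64.
The prior-weighted likelihoods are 1/6 · 49/64 = 49/384, 1/9 · 25/64 = 25/576, 1/6 · 1/4 = 1/24, 1/6 · 9/64 = 3/128, 2/9 · 1/16 = 1/72, 1/6 · 1/64 = 1/384; with total 97/384.
By Bayes' rule, P(r = 6 | data) = (1/72) / (97/384) = 16/291.

0.055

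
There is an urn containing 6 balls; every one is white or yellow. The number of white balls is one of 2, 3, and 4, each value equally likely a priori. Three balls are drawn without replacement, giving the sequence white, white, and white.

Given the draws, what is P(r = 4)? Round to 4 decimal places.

0.8000

For each hypothesis, P(data | H) works out to: P(data | r = 2) = (2/6)(1/5)(0/4) = 0; P(data | r = 3) = (3/6)(2/5)(1/4) = 1/20; P(data | r = 4) = (4/6)(3/5)(2/4) = 1/5.
Weighting by the prior gives 1/3 · 0 = 0, 1/3 · 1/20 = 1/60, 1/3 · 1/5 = 1/15; summing to 1/12.
So P(r = 4 | data) = (1/15) / (1/12) = 4/5.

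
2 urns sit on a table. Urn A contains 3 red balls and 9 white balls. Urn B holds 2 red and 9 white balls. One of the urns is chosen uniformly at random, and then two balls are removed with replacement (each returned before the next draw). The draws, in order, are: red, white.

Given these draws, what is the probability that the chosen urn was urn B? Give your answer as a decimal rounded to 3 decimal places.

The likelihood of the observed sequence under each hypothesis: P(data | urn A) = (3/12)(9/12) = 0.1875; P(data | urn B) = (2/11)(9/11) = 0.14876.
The prior-weighted likelihoods are 1/2 · 0.1875 = 0.09375, 1/2 · 0.14876 = 0.07438; these sum to 0.16813.
Hence P(urn B | data) = (0.07438) / (0.16813) = 0.4424.

0.442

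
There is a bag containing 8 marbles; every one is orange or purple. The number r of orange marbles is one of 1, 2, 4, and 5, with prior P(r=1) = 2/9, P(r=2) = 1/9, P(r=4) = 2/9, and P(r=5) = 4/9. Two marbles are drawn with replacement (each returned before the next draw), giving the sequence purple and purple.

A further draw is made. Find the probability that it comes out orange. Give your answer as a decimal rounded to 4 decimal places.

For each hypothesis, P(data | H) works out to: P(data | r = 1) = (7/8)(7/8) = 49/64; P(data | r = 2) = (6/8)(6/8) = 9/16; P(data | r = 4) = (4/8)(4/8) = 1/4; P(data | r = 5) = (3/8)(3/8) = 9/64.
The prior-weighted likelihoods are 2/9 · 49/64 = 49/288, 1/9 · 9/16 = 1/16, 2/9 · 1/4 = 1/18, 4/9 · 9/64 = 1/16; with total 101/288.
Normalising, the posterior is P(r = 1 | data) = 49/101, P(r = 2 | data) = 18/101, P(r = 4 | data) = 16/101, P(r = 5 | data) = 18/101.
So P(orange next | data) = Σ P(orange next | H) P(H | data) = (1/8)(49/101) + (1/4)(18/101) + (1/2)(16/101) + (5/8)(18/101) = 239/808.

0.2958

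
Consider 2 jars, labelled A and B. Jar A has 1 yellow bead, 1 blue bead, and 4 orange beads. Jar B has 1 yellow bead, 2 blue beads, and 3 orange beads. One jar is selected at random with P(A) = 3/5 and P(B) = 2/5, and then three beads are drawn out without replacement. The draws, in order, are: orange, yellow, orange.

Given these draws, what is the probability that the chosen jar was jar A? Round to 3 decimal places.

The likelihood of the observed sequence under each hypothesis: P(data | jar A) = (4/6)(1/5)(3/4) = 1/10; P(data | jar B) = (3/6)(1/5)(2/4) = 1/20.
Multiplying each by its prior: 3/5 · 1/10 = 3/50, 2/5 · 1/20 = 1/50; with total 2/25.
By Bayes' rule, P(jar A | data) = (3/50) / (2/25) = 3/4.

0.750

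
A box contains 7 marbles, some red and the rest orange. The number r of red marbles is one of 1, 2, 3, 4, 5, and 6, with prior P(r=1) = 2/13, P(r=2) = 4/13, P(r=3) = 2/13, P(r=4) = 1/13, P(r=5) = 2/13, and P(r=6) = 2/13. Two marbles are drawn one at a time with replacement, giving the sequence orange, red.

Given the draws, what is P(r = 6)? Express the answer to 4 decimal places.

For each hypothesis, P(data | H) works out to: P(data | r = 1) = (6/7)(1/7) = 6/49; P(data | r = 2) = (5/7)(2/7) = 10/49; P(data | r = 3) = (4/7)(3/7) = 12/49; P(data | r = 4) = (3/7)(4/7) = 12/49; P(data | r = 5) = (2/7)(5/7) = 10/49; P(data | r = 6) = (1/7)(6/7) = 6/49.
Multiplying each by its prior: 2/13 · 6/49 = 12/637, 4/13 · 10/49 = 40/637, 2/13 · 12/49 = 24/637, 1/13 · 12/49 = 12/637, 2/13 · 10/49 = 20/637, 2/13 · 6/49 = 12/637; summing to 120/637.
By Bayes' rule, P(r = 6 | data) = (12/637) / (120/637) = 1/10.

0.1000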